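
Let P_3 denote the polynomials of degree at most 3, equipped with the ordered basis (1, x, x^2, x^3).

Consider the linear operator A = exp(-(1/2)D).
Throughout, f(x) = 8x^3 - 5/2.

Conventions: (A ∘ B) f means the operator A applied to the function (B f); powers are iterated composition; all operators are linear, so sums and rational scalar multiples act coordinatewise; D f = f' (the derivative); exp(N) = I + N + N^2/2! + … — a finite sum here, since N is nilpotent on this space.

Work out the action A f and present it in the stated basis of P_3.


order-1 term: -12x^2
order-2 term: 6x
order-3 term: -1
the series for exp(-(1/2)D) f terminates at order 3
exp(-(1/2)D) f = 8x^3 - 12x^2 + 6x - 7/2

the result is g(x) = 8x^3 - 12x^2 + 6x - 7/2


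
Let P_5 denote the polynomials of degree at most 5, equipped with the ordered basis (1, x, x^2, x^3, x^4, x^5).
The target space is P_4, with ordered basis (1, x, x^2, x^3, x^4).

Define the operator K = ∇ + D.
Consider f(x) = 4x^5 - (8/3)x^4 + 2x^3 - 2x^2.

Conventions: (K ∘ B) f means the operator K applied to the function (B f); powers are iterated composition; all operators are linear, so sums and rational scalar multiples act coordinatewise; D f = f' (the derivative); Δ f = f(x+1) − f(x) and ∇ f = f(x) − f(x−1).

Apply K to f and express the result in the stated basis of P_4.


g(x) = 40x^4 - (184/3)x^3 + 68x^2 - (134/3)x + 32/3

∇ f = 20x^4 - (152/3)x^3 + 62x^2 - (122/3)x + 32/3
D f = 20x^4 - (32/3)x^3 + 6x^2 - 4x
(∇ + D) f = 40x^4 - (184/3)x^3 + 68x^2 - (134/3)x + 32/3


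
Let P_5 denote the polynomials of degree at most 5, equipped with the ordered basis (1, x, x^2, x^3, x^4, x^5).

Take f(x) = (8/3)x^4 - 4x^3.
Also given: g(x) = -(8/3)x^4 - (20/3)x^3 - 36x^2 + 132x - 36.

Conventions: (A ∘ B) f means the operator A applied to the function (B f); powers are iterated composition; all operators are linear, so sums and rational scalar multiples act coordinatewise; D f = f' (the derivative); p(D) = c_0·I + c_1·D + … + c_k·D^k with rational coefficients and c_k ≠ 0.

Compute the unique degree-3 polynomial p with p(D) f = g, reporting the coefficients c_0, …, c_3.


D^0 f = (8/3)x^4 - 4x^3
D^1 f = (32/3)x^3 - 12x^2
D^2 f = 32x^2 - 24x
D^3 f = 64x - 24
matching coefficients of g against c_0 f + c_1 Df + … from the top degree down determines the c_i
solution: c_0 = -1, c_1 = -1, c_2 = -3/2, c_3 = 3/2

p(D) = -I − D − (3/2)·D^2 + (3/2)·D^3, i.e. c_0 = -1, c_1 = -1, c_2 = -3/2, c_3 = 3/2


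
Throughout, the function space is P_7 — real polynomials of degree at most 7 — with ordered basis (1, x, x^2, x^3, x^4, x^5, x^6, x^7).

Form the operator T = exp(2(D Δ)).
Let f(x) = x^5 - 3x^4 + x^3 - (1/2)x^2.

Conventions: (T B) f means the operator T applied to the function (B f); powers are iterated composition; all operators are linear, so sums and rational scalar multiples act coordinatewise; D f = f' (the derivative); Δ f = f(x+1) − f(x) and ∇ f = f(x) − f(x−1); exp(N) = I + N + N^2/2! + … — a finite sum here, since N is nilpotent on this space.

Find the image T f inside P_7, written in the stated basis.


order-1 term: 40x^3 - 12x^2 - 20x - 10
order-2 term: 240x + 96
the series for exp(2(D Δ)) f terminates at order 2
exp(2(D Δ)) f = x^5 - 3x^4 + 41x^3 - (25/2)x^2 + 220x + 86

the image equals g(x) = x^5 - 3x^4 + 41x^3 - (25/2)x^2 + 220x + 86


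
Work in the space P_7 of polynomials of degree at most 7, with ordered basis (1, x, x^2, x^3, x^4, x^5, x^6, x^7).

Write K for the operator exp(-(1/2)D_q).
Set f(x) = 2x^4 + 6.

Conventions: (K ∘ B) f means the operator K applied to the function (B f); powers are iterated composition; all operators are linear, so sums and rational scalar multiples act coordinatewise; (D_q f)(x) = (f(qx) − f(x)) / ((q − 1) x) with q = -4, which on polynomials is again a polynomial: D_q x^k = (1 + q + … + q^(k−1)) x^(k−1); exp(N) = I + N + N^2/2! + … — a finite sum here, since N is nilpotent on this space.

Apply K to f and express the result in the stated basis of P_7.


the result is g(x) = 2x^4 + 51x^3 - (663/4)x^2 - (663/8)x + 1047/64

order-1 term: 51x^3
order-2 term: -(663/4)x^2
order-3 term: -(663/8)x
order-4 term: 663/64
the series for exp(-(1/2)D_q) f terminates at order 4
exp(-(1/2)D_q) f = 2x^4 + 51x^3 - (663/4)x^2 - (663/8)x + 1047/64


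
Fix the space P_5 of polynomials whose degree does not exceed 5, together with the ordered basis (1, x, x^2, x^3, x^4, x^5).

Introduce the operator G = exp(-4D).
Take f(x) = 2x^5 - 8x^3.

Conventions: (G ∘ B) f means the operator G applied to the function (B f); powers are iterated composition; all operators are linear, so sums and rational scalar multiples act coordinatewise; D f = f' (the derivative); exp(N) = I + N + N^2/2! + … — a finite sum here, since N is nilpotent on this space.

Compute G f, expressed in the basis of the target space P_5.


order-1 term: -40x^4 + 96x^2
order-2 term: 320x^3 - 384x
order-3 term: -1280x^2 + 512
order-4 term: 2560x
order-5 term: -2048
the series for exp(-4D) f terminates at order 5
exp(-4D) f = 2x^5 - 40x^4 + 312x^3 - 1184x^2 + 2176x - 1536

the image equals g(x) = 2x^5 - 40x^4 + 312x^3 - 1184x^2 + 2176x - 1536


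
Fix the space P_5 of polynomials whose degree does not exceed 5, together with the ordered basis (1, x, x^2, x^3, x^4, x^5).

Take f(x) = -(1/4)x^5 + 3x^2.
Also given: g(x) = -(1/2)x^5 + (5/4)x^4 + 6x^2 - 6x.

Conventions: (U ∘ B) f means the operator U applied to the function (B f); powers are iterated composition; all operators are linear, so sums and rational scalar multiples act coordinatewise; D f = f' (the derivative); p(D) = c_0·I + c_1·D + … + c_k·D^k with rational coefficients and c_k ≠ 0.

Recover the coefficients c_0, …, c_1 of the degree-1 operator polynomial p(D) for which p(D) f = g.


D^0 f = -(1/4)x^5 + 3x^2
D^1 f = -(5/4)x^4 + 6x
matching coefficients of g against c_0 f + c_1 Df + … from the top degree down determines the c_i
solution: c_0 = 2, c_1 = -1

c_0 = 2, c_1 = -1


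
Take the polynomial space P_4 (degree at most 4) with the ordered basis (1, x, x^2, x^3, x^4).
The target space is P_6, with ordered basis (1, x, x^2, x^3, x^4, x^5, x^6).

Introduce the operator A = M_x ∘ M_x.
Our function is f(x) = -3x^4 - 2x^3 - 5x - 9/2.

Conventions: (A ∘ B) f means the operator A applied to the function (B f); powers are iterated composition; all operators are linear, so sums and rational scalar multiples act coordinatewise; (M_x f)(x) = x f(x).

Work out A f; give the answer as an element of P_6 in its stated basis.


M_x f = -3x^5 - 2x^4 - 5x^2 - (9/2)x
M_x M_x f = -3x^6 - 2x^5 - 5x^3 - (9/2)x^2

the result is g(x) = -3x^6 - 2x^5 - 5x^3 - (9/2)x^2


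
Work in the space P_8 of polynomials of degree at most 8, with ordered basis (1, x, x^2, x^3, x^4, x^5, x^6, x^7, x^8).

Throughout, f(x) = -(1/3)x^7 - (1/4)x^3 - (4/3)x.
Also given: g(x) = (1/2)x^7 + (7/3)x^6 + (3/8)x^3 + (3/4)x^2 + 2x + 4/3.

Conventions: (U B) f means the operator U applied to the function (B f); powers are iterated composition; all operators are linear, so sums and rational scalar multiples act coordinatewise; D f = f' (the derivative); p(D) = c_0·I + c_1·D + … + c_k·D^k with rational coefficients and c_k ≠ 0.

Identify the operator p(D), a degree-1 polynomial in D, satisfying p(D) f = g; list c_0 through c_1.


D^0 f = -(1/3)x^7 - (1/4)x^3 - (4/3)x
D^1 f = -(7/3)x^6 - (3/4)x^2 - 4/3
matching coefficients of g against c_0 f + c_1 Df + … from the top degree down determines the c_i
solution: c_0 = -3/2, c_1 = -1

c_0 = -3/2, c_1 = -1


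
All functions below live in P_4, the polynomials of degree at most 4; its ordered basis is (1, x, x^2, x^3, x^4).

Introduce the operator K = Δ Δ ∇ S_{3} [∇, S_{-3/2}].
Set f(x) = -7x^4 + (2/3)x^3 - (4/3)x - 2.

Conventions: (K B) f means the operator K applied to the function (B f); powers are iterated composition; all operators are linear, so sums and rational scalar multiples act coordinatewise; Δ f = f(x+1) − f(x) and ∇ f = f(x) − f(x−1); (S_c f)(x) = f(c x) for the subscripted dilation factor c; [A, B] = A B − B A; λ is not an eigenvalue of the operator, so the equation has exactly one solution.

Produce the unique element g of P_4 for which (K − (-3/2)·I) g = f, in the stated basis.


the image equals g(x) = -(14/3)x^4 + (4/9)x^3 - (8/9)x + 51026/3

write g with unknown coordinates in the stated basis and equate coefficients in (K − (-3/2)·I) g = f
solving from the highest basis element down gives g = -(14/3)x^4 + (4/9)x^3 - (8/9)x + 51026/3
check: K g = -25515
so K g − (-3/2)·g = -7x^4 + (2/3)x^3 - (4/3)x - 2 = f ✓


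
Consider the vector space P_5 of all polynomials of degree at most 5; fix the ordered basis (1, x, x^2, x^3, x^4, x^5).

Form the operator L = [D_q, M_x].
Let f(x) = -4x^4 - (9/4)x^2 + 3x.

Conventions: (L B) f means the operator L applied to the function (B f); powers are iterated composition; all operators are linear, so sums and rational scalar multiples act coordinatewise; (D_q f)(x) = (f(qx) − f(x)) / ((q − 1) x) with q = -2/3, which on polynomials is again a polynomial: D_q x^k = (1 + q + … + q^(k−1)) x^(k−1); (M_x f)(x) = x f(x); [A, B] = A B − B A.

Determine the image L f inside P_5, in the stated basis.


the image equals g(x) = -(64/81)x^4 - x^2 - 2x

M_x f = -4x^5 - (9/4)x^3 + 3x^2
D_q M_x f = -(220/81)x^4 - (7/4)x^2 + x
D_q f = -(52/27)x^3 - (3/4)x + 3
M_x D_q f = -(52/27)x^4 - (3/4)x^2 + 3x
[D_q, M_x] f = -(64/81)x^4 - x^2 - 2x


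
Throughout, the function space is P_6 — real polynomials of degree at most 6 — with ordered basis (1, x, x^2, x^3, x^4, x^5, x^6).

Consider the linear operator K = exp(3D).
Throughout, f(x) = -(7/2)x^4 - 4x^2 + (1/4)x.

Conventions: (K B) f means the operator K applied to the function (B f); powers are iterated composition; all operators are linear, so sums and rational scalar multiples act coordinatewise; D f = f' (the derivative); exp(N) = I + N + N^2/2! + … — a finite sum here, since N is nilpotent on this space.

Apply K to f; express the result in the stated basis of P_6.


the image equals g(x) = -(7/2)x^4 - 42x^3 - 193x^2 - (1607/4)x - 1275/4

order-1 term: -42x^3 - 24x + 3/4
order-2 term: -189x^2 - 36
order-3 term: -378x
order-4 term: -567/2
the series for exp(3D) f terminates at order 4
exp(3D) f = -(7/2)x^4 - 42x^3 - 193x^2 - (1607/4)x - 1275/4


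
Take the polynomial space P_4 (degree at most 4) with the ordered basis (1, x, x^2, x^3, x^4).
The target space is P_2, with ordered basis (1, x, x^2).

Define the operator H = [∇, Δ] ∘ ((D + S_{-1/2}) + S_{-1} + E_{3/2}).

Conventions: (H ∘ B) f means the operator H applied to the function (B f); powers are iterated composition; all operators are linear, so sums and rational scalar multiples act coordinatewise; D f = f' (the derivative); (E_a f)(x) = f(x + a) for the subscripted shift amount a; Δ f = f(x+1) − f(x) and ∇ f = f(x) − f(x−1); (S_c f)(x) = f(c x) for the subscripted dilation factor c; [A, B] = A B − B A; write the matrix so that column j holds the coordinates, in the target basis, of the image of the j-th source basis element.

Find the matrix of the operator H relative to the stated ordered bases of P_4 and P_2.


image of 1: 0
image of x: 0
image of x^2: 0
image of x^3: 0
image of x^4: 0
each image's coordinates form column j of the matrix

the matrix is [[0, 0, 0, 0, 0]; [0, 0, 0, 0, 0]; [0, 0, 0, 0, 0]] (rows listed top to bottom)


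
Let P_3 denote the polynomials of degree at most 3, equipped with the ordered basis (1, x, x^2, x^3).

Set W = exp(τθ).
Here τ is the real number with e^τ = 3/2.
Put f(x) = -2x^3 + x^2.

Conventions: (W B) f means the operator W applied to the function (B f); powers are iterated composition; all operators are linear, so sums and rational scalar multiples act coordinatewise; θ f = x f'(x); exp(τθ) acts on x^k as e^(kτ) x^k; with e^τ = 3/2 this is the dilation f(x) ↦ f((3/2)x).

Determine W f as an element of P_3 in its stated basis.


the result is g(x) = -(27/4)x^3 + (9/4)x^2

exp(τθ) x^k = e^(kτ) x^k; with e^τ = 3/2 this sends x^k to (3/2)^k x^k
x^2 ↦ 9/4 x^2
x^3 ↦ 27/8 x^3
applying this coordinatewise to f: exp(τθ) f = -(27/4)x^3 + (9/4)x^2


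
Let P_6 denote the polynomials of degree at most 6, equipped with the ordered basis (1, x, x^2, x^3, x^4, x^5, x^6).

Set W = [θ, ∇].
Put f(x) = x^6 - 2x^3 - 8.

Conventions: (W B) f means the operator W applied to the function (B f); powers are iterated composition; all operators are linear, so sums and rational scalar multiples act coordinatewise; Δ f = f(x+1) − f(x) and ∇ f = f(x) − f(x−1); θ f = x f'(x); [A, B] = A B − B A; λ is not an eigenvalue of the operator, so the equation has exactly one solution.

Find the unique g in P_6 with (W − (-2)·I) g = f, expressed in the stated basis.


the result is g(x) = (1/2)x^6 + (3/2)x^5 - (15/4)x^4 - (17/2)x^3 + (69/4)x^2 + (51/4)x - 143/8

write g with unknown coordinates in the stated basis and equate coefficients in (W − (-2)·I) g = f
solving from the highest basis element down gives g = (1/2)x^6 + (3/2)x^5 - (15/4)x^4 - (17/2)x^3 + (69/4)x^2 + (51/4)x - 143/8
check: W g = -3x^5 + (15/2)x^4 + 15x^3 - (69/2)x^2 - (51/2)x + 111/4
so W g − (-2)·g = x^6 - 2x^3 - 8 = f ✓


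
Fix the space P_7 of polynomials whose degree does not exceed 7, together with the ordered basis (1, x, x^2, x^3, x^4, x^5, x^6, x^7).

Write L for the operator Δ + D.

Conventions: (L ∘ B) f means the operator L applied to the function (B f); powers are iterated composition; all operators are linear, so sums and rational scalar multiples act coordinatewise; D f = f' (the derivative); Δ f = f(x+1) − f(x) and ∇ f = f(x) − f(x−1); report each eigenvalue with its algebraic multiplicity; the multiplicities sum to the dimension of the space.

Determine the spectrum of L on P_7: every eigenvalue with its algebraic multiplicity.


image of 1: 0
image of x: 2
image of x^2: 4x + 1
image of x^3: 6x^2 + 3x + 1
image of x^4: 8x^3 + 6x^2 + 4x + 1
image of x^5: 10x^4 + 10x^3 + 10x^2 + 5x + 1
image of x^6: 12x^5 + 15x^4 + 20x^3 + 15x^2 + 6x + 1
image of x^7: 14x^6 + 21x^5 + 35x^4 + 35x^3 + 21x^2 + 7x + 1
the matrix is upper triangular; its diagonal is (0, 0, 0, 0, 0, 0, 0, 0)
for a triangular matrix the eigenvalues are the diagonal entries, with algebraic multiplicity their repetition count

λ = 0 (multiplicity 8)


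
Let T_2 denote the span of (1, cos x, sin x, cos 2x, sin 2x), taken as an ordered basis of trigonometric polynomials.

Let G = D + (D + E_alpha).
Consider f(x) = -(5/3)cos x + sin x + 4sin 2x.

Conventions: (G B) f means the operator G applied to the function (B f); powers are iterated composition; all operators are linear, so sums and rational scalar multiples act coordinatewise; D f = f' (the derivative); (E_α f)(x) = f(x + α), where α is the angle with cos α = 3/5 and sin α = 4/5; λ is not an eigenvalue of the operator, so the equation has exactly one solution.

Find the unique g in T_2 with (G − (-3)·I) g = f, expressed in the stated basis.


write g with unknown coordinates in the stated basis and equate coefficients in (G − (-3)·I) g = f
solving from the highest basis element down gives g = -(11/26)cos x - (2/39)sin x - (31/50)cos 2x + (17/50)sin 2x
check: G g = -(31/78)cos x + (15/13)sin x + (93/50)cos 2x + (149/50)sin 2x
so G g − (-3)·g = -(5/3)cos x + sin x + 4sin 2x = f ✓

the result is g(x) = -(11/26)cos x - (2/39)sin x - (31/50)cos 2x + (17/50)sin 2x


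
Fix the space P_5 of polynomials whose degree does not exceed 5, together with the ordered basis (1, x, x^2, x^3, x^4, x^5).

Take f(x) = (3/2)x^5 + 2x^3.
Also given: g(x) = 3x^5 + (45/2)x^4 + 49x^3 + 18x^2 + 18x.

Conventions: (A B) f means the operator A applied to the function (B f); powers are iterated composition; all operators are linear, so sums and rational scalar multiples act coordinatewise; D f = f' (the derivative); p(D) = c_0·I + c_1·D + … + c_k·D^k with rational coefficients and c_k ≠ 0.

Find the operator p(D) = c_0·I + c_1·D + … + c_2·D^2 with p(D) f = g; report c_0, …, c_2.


c_0 = 2, c_1 = 3, c_2 = 3/2

D^0 f = (3/2)x^5 + 2x^3
D^1 f = (15/2)x^4 + 6x^2
D^2 f = 30x^3 + 12x
matching coefficients of g against c_0 f + c_1 Df + … from the top degree down determines the c_i
solution: c_0 = 2, c_1 = 3, c_2 = 3/2


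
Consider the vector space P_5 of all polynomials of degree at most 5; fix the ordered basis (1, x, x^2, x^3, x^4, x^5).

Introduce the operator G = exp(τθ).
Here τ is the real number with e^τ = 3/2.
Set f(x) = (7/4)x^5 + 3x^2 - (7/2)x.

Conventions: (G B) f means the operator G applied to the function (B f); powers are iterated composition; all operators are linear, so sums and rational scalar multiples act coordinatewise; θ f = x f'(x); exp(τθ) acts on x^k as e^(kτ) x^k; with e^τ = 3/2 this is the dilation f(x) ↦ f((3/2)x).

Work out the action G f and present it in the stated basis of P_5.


the result is g(x) = (1701/128)x^5 + (27/4)x^2 - (21/4)x

exp(τθ) x^k = e^(kτ) x^k; with e^τ = 3/2 this sends x^k to (3/2)^k x^k
x ↦ 3/2 x
x^2 ↦ 9/4 x^2
x^5 ↦ 243/32 x^5
applying this coordinatewise to f: exp(τθ) f = (1701/128)x^5 + (27/4)x^2 - (21/4)x


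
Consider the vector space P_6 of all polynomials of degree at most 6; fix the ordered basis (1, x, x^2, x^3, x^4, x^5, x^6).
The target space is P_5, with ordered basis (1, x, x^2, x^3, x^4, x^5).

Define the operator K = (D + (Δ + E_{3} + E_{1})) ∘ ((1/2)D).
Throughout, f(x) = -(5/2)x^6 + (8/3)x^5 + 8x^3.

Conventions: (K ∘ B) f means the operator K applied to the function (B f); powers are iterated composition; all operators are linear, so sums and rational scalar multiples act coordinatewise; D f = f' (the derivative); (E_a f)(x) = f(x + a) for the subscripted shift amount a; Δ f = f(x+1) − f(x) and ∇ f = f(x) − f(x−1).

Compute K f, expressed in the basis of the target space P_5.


g(x) = -15x^5 - (635/3)x^4 - 665x^3 - 1711x^2 - (13171/6)x - 6913/6

D f = -15x^5 + (40/3)x^4 + 24x^2
((1/2)D) f = -(15/2)x^5 + (20/3)x^4 + 12x^2
D ((1/2)D) f = -(75/2)x^4 + (80/3)x^3 + 24x
Δ ((1/2)D) f = -(75/2)x^4 - (145/3)x^3 - 35x^2 + (79/6)x + 67/6
E_{3} ((1/2)D) f = -(15/2)x^5 - (635/6)x^4 - 595x^3 - 1653x^2 - (4491/2)x - 2349/2
E_{1} ((1/2)D) f = -(15/2)x^5 - (185/6)x^4 - (145/3)x^3 - 23x^2 + (79/6)x + 67/6
(Δ + E_{3} + E_{1}) ((1/2)D) f = -15x^5 - (1045/6)x^4 - (2075/3)x^3 - 1711x^2 - (13315/6)x - 6913/6
(D + (Δ + E_{3} + E_{1})) ((1/2)D) f = -15x^5 - (635/3)x^4 - 665x^3 - 1711x^2 - (13171/6)x - 6913/6


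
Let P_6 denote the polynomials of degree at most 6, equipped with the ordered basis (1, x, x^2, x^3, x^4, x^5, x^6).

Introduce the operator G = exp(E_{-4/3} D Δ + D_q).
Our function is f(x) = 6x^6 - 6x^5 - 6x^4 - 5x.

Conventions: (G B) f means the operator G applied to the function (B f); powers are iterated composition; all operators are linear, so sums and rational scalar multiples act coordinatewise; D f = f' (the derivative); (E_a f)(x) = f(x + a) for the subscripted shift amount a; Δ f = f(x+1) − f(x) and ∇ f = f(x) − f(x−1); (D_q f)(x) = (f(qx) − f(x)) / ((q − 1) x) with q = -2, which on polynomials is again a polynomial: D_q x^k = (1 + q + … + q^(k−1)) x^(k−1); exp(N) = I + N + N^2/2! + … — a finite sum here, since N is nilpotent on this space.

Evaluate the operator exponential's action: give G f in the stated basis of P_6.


order-1 term: -126x^5 + 114x^4 - 690x^3 + 1068x^2 - (2180/3)x + 185
order-2 term: -693x^4 - 1545x^3 + 2799x^2 - 6684x + 11860/3
order-3 term: 1155x^3 - 4317x^2 + 597x + 57
order-4 term: (3465/4)x^2 + (11247/4)x - 3453
order-5 term: -(693/4)x + 18177/20
order-6 term: -231/8
the series for exp(E_{-4/3} D Δ + D_q) f terminates at order 6
exp(E_{-4/3} D Δ + D_q) f = 6x^6 - 132x^5 - 585x^4 - 1080x^3 + (1665/4)x^2 - (25081/6)x + 194677/120

g(x) = 6x^6 - 132x^5 - 585x^4 - 1080x^3 + (1665/4)x^2 - (25081/6)x + 194677/120


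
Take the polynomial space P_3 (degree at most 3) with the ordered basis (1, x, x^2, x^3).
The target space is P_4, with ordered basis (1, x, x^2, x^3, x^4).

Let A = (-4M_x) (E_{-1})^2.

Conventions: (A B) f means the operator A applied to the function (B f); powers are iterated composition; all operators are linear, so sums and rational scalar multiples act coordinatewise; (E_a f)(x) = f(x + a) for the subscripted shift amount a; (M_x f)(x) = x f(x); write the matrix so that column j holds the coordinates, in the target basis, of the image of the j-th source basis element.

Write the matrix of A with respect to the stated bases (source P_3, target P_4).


the matrix is [[0, 0, 0, 0]; [-4, 8, -16, 32]; [0, -4, 16, -48]; [0, 0, -4, 24]; [0, 0, 0, -4]] (rows listed top to bottom)

image of 1: -4x
image of x: -4x^2 + 8x
image of x^2: -4x^3 + 16x^2 - 16x
image of x^3: -4x^4 + 24x^3 - 48x^2 + 32x
each image's coordinates form column j of the matrix


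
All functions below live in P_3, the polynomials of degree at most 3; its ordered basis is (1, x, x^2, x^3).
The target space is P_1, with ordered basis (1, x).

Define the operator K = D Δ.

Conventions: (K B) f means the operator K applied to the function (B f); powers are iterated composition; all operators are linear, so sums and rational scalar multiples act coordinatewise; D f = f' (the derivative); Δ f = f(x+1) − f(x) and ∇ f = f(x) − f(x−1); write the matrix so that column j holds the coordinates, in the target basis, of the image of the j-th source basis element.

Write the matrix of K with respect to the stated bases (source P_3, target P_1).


the matrix is [[0, 0, 2, 3]; [0, 0, 0, 6]] (rows listed top to bottom)

image of 1: 0
image of x: 0
image of x^2: 2
image of x^3: 6x + 3
each image's coordinates form column j of the matrix


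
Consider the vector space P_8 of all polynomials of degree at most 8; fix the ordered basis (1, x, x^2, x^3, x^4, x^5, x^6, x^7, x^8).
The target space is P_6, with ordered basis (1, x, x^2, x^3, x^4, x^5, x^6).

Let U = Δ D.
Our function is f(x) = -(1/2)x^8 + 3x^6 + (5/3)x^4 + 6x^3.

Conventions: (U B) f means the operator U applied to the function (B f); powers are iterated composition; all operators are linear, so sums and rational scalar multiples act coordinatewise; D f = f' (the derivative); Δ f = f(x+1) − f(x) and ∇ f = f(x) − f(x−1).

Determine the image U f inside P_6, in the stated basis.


g(x) = -28x^6 - 84x^5 - 50x^4 + 40x^3 + 116x^2 + 118x + 116/3

D f = -4x^7 + 18x^5 + (20/3)x^3 + 18x^2
Δ D f = -28x^6 - 84x^5 - 50x^4 + 40x^3 + 116x^2 + 118x + 116/3


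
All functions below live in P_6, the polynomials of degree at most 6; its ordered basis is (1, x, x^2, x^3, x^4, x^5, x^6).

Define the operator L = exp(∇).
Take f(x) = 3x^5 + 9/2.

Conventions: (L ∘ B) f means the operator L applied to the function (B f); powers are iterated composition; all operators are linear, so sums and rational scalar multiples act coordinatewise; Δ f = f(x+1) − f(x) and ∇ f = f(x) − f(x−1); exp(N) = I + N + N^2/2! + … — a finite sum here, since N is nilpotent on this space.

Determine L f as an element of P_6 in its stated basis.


g(x) = 3x^5 + 15x^4 - 30x^2 + 15x + 21/2

order-1 term: 15x^4 - 30x^3 + 30x^2 - 15x + 3
order-2 term: 30x^3 - 90x^2 + 105x - 45
order-3 term: 30x^2 - 90x + 75
order-4 term: 15x - 30
order-5 term: 3
the series for exp(∇) f terminates at order 5
exp(∇) f = 3x^5 + 15x^4 - 30x^2 + 15x + 21/2


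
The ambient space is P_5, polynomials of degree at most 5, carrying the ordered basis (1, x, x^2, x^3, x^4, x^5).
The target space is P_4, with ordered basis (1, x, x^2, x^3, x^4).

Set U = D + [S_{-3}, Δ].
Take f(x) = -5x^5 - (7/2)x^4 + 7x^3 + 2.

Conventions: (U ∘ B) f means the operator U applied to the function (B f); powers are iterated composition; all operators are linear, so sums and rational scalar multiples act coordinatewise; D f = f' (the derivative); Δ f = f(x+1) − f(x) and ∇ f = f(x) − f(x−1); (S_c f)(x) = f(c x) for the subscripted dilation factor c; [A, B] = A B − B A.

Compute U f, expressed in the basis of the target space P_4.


D f = -25x^4 - 14x^3 + 21x^2
Δ f = -25x^4 - 64x^3 - 50x^2 - 18x - 3/2
S_{-3} Δ f = -2025x^4 + 1728x^3 - 450x^2 + 54x - 3/2
S_{-3} f = 1215x^5 - (567/2)x^4 - 189x^3 + 2
Δ S_{-3} f = 6075x^4 + 11016x^3 + 9882x^2 + 4374x + 1485/2
[S_{-3}, Δ] f = -8100x^4 - 9288x^3 - 10332x^2 - 4320x - 744
(D + [S_{-3}, Δ]) f = -8125x^4 - 9302x^3 - 10311x^2 - 4320x - 744

g(x) = -8125x^4 - 9302x^3 - 10311x^2 - 4320x - 744


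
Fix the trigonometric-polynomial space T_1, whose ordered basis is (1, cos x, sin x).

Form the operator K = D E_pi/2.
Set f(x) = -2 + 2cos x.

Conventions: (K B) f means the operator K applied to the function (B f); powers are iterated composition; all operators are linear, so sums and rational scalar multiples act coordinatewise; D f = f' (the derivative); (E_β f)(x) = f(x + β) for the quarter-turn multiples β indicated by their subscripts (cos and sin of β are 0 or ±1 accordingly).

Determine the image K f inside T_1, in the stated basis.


E_pi/2 f = -2 - 2sin x
D E_pi/2 f = -2cos x

g(x) = -2cos x


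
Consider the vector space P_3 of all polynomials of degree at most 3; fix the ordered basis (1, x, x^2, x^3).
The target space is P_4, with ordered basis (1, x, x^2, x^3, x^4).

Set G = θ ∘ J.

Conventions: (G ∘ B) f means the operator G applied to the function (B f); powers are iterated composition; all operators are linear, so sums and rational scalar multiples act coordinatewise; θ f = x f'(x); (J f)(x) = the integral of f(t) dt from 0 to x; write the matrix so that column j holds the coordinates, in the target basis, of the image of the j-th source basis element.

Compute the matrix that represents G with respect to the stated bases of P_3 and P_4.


image of 1: x
image of x: x^2
image of x^2: x^3
image of x^3: x^4
each image's coordinates form column j of the matrix

the matrix is [[0, 0, 0, 0]; [1, 0, 0, 0]; [0, 1, 0, 0]; [0, 0, 1, 0]; [0, 0, 0, 1]] (rows listed top to bottom)


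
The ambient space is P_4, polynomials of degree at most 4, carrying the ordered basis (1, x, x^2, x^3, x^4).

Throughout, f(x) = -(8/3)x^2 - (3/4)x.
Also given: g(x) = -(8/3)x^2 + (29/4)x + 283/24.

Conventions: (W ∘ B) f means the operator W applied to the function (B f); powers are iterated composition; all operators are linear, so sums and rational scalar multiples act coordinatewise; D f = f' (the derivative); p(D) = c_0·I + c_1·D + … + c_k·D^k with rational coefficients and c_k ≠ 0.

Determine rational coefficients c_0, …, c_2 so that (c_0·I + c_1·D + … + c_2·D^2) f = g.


c_0 = 1, c_1 = -3/2, c_2 = -2

D^0 f = -(8/3)x^2 - (3/4)x
D^1 f = -(16/3)x - 3/4
D^2 f = -16/3
matching coefficients of g against c_0 f + c_1 Df + … from the top degree down determines the c_i
solution: c_0 = 1, c_1 = -3/2, c_2 = -2


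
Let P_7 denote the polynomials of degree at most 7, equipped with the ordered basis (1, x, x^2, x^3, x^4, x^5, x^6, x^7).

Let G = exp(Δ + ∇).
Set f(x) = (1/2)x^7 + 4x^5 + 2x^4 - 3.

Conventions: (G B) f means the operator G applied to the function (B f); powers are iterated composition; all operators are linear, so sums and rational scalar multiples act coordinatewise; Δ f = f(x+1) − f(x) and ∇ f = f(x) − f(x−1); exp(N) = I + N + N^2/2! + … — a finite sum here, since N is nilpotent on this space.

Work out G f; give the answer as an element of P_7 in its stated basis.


the image equals g(x) = (1/2)x^7 + 7x^6 + 46x^5 + 217x^4 + 736x^3 + 1645x^2 + 2288x + 1506

order-1 term: 7x^6 + 75x^4 + 16x^3 + 101x^2 + 16x + 9
order-2 term: 42x^5 + 440x^3 + 48x^2 + 544x + 32
order-3 term: 140x^4 + 1160x^2 + 64x + 684
order-4 term: 280x^3 + 1440x + 32
order-5 term: 336x^2 + 688
order-6 term: 224x
order-7 term: 64
the series for exp(Δ + ∇) f terminates at order 7
exp(Δ + ∇) f = (1/2)x^7 + 7x^6 + 46x^5 + 217x^4 + 736x^3 + 1645x^2 + 2288x + 1506


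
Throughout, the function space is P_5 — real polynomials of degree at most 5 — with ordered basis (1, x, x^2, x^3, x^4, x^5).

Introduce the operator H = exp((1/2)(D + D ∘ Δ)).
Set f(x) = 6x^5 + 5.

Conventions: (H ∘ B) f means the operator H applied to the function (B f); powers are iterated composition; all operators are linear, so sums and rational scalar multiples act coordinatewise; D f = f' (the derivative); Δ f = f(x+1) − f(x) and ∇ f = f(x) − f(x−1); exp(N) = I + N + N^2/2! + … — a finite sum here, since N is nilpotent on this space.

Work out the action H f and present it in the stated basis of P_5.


g(x) = 6x^5 + 15x^4 + 75x^3 + (375/2)x^2 + (2295/8)x + 3443/16

order-1 term: 15x^4 + 60x^3 + 90x^2 + 60x + 15
order-2 term: 15x^3 + 90x^2 + 180x + 120
order-3 term: (15/2)x^2 + 45x + 135/2
order-4 term: (15/8)x + 15/2
order-5 term: 3/16
the series for exp((1/2)(D + D ∘ Δ)) f terminates at order 5
exp((1/2)(D + D ∘ Δ)) f = 6x^5 + 15x^4 + 75x^3 + (375/2)x^2 + (2295/8)x + 3443/16


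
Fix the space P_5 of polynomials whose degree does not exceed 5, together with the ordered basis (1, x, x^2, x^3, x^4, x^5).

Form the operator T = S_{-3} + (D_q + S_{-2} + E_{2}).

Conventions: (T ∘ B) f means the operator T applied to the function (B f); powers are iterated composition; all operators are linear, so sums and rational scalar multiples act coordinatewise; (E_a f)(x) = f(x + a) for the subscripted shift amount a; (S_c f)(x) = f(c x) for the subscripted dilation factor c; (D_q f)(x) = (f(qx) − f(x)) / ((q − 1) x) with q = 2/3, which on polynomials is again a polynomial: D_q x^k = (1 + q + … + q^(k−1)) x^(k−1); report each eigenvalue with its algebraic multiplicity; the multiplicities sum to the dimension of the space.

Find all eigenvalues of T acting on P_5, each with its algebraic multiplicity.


image of 1: 3
image of x: -4x + 3
image of x^2: 14x^2 + (17/3)x + 4
image of x^3: -34x^3 + (73/9)x^2 + 12x + 8
image of x^4: 98x^4 + (281/27)x^3 + 24x^2 + 32x + 16
image of x^5: -274x^5 + (1021/81)x^4 + 40x^3 + 80x^2 + 80x + 32
the matrix is upper triangular; its diagonal is (3, -4, 14, -34, 98, -274)
for a triangular matrix the eigenvalues are the diagonal entries, with algebraic multiplicity their repetition count

λ = -274 (multiplicity 1), λ = -34 (multiplicity 1), λ = -4 (multiplicity 1), λ = 3 (multiplicity 1), λ = 14 (multiplicity 1), λ = 98 (multiplicity 1)


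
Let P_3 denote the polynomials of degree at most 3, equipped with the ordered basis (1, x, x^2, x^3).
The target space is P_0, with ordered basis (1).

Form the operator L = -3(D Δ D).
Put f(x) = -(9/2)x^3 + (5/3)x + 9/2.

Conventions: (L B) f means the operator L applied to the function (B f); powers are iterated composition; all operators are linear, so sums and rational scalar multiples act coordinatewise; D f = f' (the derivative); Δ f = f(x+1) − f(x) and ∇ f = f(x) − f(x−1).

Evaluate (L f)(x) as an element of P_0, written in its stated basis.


D f = -(27/2)x^2 + 5/3
Δ D f = -27x - 27/2
D Δ D f = -27
(-3(D Δ D)) f = 81

g(x) = 81


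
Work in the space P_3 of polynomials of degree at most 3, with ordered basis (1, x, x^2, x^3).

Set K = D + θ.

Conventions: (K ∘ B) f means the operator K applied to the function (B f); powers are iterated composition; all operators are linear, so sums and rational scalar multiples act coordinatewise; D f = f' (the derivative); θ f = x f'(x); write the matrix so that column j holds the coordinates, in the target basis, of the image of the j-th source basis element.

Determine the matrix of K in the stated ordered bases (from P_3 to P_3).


the matrix is [[0, 1, 0, 0]; [0, 1, 2, 0]; [0, 0, 2, 3]; [0, 0, 0, 3]] (rows listed top to bottom)

image of 1: 0
image of x: x + 1
image of x^2: 2x^2 + 2x
image of x^3: 3x^3 + 3x^2
each image's coordinates form column j of the matrix


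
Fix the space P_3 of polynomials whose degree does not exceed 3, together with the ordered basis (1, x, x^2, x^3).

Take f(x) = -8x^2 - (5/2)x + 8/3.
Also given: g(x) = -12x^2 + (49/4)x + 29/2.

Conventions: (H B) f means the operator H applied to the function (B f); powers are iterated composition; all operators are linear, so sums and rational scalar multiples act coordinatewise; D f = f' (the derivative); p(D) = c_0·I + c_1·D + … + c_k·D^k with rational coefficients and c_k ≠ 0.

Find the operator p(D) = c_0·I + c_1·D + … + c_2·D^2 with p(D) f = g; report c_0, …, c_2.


c_0 = 3/2, c_1 = -1, c_2 = -1/2

D^0 f = -8x^2 - (5/2)x + 8/3
D^1 f = -16x - 5/2
D^2 f = -16
matching coefficients of g against c_0 f + c_1 Df + … from the top degree down determines the c_i
solution: c_0 = 3/2, c_1 = -1, c_2 = -1/2


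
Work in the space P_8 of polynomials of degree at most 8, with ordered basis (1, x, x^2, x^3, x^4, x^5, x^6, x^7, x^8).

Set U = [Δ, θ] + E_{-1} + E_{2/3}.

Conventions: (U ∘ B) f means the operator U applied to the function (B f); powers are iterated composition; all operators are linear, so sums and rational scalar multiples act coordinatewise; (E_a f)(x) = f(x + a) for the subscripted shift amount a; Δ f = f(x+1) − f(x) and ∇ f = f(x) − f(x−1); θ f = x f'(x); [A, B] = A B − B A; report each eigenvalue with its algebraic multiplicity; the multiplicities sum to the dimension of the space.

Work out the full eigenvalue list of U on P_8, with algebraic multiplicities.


λ = 2 (multiplicity 9)

image of 1: 2
image of x: 2x + 2/3
image of x^2: 2x^2 + (4/3)x + 31/9
image of x^3: 2x^3 + 2x^2 + (31/3)x + 62/27
image of x^4: 2x^4 + (8/3)x^3 + (62/3)x^2 + (248/27)x + 421/81
image of x^5: 2x^5 + (10/3)x^4 + (310/9)x^3 + (620/27)x^2 + (2105/81)x + 1004/243
image of x^6: 2x^6 + 4x^5 + (155/3)x^4 + (1240/27)x^3 + (2105/27)x^2 + (2008/81)x + 5167/729
image of x^7: 2x^7 + (14/3)x^6 + (217/3)x^5 + (2170/27)x^4 + (14735/81)x^3 + (7028/81)x^2 + (36169/729)x + 13250/2187
image of x^8: 2x^8 + (16/3)x^7 + (868/9)x^6 + (3472/27)x^5 + (29470/81)x^4 + (56224/243)x^3 + (144676/729)x^2 + (106000/2187)x + 59305/6561
the matrix is upper triangular; its diagonal is (2, 2, 2, 2, 2, 2, 2, 2, 2)
for a triangular matrix the eigenvalues are the diagonal entries, with algebraic multiplicity their repetition count


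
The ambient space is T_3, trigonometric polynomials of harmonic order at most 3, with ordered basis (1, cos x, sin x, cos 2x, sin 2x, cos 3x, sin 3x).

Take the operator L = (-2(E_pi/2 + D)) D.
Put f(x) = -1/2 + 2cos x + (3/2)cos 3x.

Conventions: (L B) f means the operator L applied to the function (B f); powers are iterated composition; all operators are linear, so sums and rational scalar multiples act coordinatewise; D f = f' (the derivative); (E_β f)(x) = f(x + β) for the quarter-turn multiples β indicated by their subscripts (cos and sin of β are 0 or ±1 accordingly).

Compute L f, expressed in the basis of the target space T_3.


D f = -2sin x - (9/2)sin 3x
E_pi/2 D f = -2cos x + (9/2)cos 3x
D D f = -2cos x - (27/2)cos 3x
(E_pi/2 + D) D f = -4cos x - 9cos 3x
(-2(E_pi/2 + D)) D f = 8cos x + 18cos 3x

g(x) = 8cos x + 18cos 3x


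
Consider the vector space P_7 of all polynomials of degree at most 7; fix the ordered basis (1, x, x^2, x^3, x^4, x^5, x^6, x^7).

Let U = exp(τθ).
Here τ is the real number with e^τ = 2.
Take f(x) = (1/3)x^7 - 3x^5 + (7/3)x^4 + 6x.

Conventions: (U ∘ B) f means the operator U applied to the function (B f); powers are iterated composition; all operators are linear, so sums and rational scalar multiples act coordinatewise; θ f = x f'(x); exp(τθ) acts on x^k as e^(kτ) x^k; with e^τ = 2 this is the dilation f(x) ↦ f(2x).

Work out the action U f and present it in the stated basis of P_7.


the result is g(x) = (128/3)x^7 - 96x^5 + (112/3)x^4 + 12x

exp(τθ) x^k = e^(kτ) x^k; with e^τ = 2 this sends x^k to 2^k x^k
x ↦ 2 x
x^4 ↦ 16 x^4
x^5 ↦ 32 x^5
x^7 ↦ 128 x^7
applying this coordinatewise to f: exp(τθ) f = (128/3)x^7 - 96x^5 + (112/3)x^4 + 12x


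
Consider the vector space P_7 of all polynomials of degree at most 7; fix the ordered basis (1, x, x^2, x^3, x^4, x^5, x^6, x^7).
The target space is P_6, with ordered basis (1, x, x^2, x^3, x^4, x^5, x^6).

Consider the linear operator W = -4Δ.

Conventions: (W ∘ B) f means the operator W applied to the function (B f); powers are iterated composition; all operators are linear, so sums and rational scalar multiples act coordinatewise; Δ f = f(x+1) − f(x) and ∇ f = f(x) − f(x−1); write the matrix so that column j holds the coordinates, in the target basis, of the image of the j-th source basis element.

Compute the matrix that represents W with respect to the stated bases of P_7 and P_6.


image of 1: 0
image of x: -4
image of x^2: -8x - 4
image of x^3: -12x^2 - 12x - 4
image of x^4: -16x^3 - 24x^2 - 16x - 4
image of x^5: -20x^4 - 40x^3 - 40x^2 - 20x - 4
image of x^6: -24x^5 - 60x^4 - 80x^3 - 60x^2 - 24x - 4
image of x^7: -28x^6 - 84x^5 - 140x^4 - 140x^3 - 84x^2 - 28x - 4
each image's coordinates form column j of the matrix

the matrix is [[0, -4, -4, -4, -4, -4, -4, -4]; [0, 0, -8, -12, -16, -20, -24, -28]; [0, 0, 0, -12, -24, -40, -60, -84]; [0, 0, 0, 0, -16, -40, -80, -140]; [0, 0, 0, 0, 0, -20, -60, -140]; [0, 0, 0, 0, 0, 0, -24, -84]; [0, 0, 0, 0, 0, 0, 0, -28]] (rows listed top to bottom)


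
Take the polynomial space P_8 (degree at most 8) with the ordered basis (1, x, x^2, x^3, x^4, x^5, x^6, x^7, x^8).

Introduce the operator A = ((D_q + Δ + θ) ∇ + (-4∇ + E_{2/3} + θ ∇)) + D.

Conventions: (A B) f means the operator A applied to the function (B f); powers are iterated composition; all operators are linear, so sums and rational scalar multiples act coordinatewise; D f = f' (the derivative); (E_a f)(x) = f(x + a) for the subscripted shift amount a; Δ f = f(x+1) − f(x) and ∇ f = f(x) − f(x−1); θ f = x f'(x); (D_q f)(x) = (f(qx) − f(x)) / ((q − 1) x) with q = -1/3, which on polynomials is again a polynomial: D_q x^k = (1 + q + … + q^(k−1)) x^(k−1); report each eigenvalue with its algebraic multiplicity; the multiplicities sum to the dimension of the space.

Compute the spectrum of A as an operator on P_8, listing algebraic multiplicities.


λ = 1 (multiplicity 9)

image of 1: 1
image of x: x - 7/3
image of x^2: x^2 - (2/3)x + 76/9
image of x^3: x^3 + 5x^2 + (46/3)x - 181/27
image of x^4: x^4 + (44/3)x^3 + (160/9)x^2 - (292/27)x + 826/81
image of x^5: x^5 + (85/3)x^4 + (220/27)x^3 - (130/27)x^2 + (2240/81)x - 2155/243
image of x^6: x^6 + 46x^5 - (508/27)x^4 + (940/27)x^3 + (1310/27)x^2 - (1718/81)x + 8812/729
image of x^7: x^7 + (203/3)x^6 - (16870/243)x^5 + (1211/9)x^4 + (2660/81)x^3 - (1981/81)x^2 + (31066/729)x - 23929/2187
image of x^8: x^8 + (280/3)x^7 - (109024/729)x^6 + (80584/243)x^5 - 84x^4 + (16408/243)x^3 + (74368/729)x^2 - (74792/2187)x + 92110/6561
the matrix is upper triangular; its diagonal is (1, 1, 1, 1, 1, 1, 1, 1, 1)
for a triangular matrix the eigenvalues are the diagonal entries, with algebraic multiplicity their repetition count


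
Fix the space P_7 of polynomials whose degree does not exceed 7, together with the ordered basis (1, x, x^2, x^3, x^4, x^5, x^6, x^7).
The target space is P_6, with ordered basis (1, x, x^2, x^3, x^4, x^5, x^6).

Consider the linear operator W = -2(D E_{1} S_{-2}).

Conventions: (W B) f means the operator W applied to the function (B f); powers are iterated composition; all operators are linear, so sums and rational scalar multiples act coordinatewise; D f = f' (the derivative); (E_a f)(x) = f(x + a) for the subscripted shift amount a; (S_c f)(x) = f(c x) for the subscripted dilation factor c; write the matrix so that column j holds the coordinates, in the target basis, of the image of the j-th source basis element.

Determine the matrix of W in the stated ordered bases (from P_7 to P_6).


the matrix is [[0, 4, -16, 48, -128, 320, -768, 1792]; [0, 0, -16, 96, -384, 1280, -3840, 10752]; [0, 0, 0, 48, -384, 1920, -7680, 26880]; [0, 0, 0, 0, -128, 1280, -7680, 35840]; [0, 0, 0, 0, 0, 320, -3840, 26880]; [0, 0, 0, 0, 0, 0, -768, 10752]; [0, 0, 0, 0, 0, 0, 0, 1792]] (rows listed top to bottom)

image of 1: 0
image of x: 4
image of x^2: -16x - 16
image of x^3: 48x^2 + 96x + 48
image of x^4: -128x^3 - 384x^2 - 384x - 128
image of x^5: 320x^4 + 1280x^3 + 1920x^2 + 1280x + 320
image of x^6: -768x^5 - 3840x^4 - 7680x^3 - 7680x^2 - 3840x - 768
image of x^7: 1792x^6 + 10752x^5 + 26880x^4 + 35840x^3 + 26880x^2 + 10752x + 1792
each image's coordinates form column j of the matrix
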